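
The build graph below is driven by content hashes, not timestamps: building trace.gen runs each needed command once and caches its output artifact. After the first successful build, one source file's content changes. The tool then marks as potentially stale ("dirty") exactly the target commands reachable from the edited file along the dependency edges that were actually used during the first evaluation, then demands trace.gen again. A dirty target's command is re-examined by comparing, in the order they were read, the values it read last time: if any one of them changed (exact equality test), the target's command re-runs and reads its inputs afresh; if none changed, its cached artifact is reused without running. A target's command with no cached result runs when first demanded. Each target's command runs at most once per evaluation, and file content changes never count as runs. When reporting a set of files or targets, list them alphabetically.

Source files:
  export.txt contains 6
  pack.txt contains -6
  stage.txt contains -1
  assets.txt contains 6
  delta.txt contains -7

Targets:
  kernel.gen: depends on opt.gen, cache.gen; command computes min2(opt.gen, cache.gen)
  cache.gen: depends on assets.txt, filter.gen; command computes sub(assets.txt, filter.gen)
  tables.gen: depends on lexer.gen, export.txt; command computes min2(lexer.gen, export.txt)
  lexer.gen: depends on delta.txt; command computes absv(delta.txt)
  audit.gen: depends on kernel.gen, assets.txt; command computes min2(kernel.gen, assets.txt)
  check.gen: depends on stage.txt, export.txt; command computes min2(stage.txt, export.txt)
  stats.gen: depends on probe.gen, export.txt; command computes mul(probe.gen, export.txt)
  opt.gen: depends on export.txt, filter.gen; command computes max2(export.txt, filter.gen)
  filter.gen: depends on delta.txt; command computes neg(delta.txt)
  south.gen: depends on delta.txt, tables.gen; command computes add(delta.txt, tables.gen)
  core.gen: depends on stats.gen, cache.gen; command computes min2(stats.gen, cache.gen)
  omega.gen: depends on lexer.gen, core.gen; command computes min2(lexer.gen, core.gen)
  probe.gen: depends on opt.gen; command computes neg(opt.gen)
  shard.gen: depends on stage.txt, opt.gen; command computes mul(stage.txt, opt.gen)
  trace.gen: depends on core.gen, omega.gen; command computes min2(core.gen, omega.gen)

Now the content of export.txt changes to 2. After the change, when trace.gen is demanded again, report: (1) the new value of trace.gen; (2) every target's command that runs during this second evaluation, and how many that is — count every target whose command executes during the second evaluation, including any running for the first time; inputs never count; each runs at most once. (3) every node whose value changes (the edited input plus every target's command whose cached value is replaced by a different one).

trace.gen now evaluates to -14.
Run set: core.gen, omega.gen, opt.gen, stats.gen, trace.gen (5 run).
Changed values: core.gen, export.txt, omega.gen, stats.gen, trace.gen.
The important point: at probe.gen every value read last time is unchanged, so the dirty flag clears without a run.

Initial pass — values computed on the first demand:
  filter.gen = neg(-7) = 7
  cache.gen = sub(6, 7) = -1
  lexer.gen = absv(-7) = 7
  opt.gen = max2(6, 7) = 7
  probe.gen = neg(7) = -7
  stats.gen = mul(-7, 6) = -42
  core.gen = min2(-42, -1) = -42
  omega.gen = min2(7, -42) = -42
  trace.gen = min2(-42, -42) = -42

Second demand — change propagation:
  opt.gen: re-runs because export.txt 6->2; new result 7 (unchanged).
  probe.gen: re-examined; everything it read last time is the same (opt.gen unchanged) — cache -7 kept, no run.
  stats.gen: re-runs because export.txt 6->2; new result -14.
  core.gen: re-runs because stats.gen -42->-14; new result -14.
  omega.gen: re-runs because core.gen -42->-14; new result -14.
  trace.gen: re-runs because core.gen -42->-14; omega.gen -42->-14; new result -14.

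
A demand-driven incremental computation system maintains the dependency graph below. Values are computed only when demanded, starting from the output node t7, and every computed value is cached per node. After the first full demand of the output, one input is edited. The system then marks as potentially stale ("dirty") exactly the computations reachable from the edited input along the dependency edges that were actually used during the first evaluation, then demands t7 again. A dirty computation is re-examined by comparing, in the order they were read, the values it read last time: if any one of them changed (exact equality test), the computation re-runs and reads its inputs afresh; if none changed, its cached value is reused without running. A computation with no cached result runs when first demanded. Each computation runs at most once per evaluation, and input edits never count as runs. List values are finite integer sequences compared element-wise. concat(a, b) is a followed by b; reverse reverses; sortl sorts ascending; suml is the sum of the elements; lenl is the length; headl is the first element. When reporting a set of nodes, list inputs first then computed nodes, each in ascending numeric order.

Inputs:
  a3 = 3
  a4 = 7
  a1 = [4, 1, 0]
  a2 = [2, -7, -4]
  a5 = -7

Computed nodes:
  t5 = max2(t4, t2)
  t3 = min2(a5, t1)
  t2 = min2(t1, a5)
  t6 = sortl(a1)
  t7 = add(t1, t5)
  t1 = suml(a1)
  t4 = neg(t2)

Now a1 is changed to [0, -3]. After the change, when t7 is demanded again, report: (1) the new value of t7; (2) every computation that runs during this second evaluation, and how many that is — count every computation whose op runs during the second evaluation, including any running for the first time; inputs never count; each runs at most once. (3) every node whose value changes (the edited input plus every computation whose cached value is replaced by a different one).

New value of t7: 4.
Computations that run: t1, t2, t7 — 3 in total.
Values that change: a1, t1, t7.
Key observation: the cutoff stops propagation at t4 — its inputs' values are unchanged, so it reuses its cache.

First evaluation (everything demanded from the output):
  t1 = suml([4, 1, 0]) = 5
  t2 = min2(5, -7) = -7
  t4 = neg(-7) = 7
  t5 = max2(7, -7) = 7
  t7 = add(5, 7) = 12

Propagation after the edit:
  t1: runs — a1 [4, 1, 0]->[0, -3]; result -3.
  t2: runs — t1 5->-3; result -7 (same value as before).
  t4: checked — values it read are unchanged (t2 unchanged); reused cached 7 without running.
  t5: checked — values it read are unchanged (t4 unchanged, t2 unchanged); reused cached 7 without running.
  t7: runs — t1 5->-3; result 4.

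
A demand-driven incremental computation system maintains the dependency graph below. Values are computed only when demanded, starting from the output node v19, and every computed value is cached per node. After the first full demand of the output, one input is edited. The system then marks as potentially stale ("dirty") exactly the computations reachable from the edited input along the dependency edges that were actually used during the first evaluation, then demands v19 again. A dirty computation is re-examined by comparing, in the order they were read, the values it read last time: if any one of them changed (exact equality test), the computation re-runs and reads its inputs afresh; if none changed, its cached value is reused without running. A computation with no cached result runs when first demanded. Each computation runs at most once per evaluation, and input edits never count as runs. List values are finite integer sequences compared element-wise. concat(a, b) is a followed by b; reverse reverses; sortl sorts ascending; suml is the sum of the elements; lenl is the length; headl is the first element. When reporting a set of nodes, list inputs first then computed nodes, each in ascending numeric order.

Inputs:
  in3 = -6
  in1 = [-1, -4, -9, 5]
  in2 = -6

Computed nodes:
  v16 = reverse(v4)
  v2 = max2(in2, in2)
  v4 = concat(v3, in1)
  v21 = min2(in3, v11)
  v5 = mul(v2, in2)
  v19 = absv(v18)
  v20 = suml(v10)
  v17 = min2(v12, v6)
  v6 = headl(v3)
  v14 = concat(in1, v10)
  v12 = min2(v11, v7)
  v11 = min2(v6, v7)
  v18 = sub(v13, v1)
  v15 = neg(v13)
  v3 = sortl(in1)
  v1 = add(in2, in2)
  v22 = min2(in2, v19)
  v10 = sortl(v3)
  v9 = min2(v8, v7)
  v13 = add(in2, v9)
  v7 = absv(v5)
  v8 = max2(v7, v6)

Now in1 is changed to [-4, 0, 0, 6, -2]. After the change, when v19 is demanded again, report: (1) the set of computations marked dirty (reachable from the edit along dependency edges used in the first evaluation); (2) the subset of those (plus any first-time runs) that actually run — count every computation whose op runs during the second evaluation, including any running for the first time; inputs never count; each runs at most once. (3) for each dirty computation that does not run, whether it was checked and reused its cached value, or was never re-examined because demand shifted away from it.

Marked dirty: v3, v6, v8, v9, v13, v18, v19.
Computations that run: v3, v6, v8 — 3 in total.
Checked but reused from cache: v9, v13, v18, v19.
Key observation: the change is absorbed at v8 — it re-runs but produces the same value, and the output's value is unchanged.

First evaluation (everything demanded from the output):
  v1 = add(-6, -6) = -12
  v2 = max2(-6, -6) = -6
  v3 = sortl([-1, -4, -9, 5]) = [-9, -4, -1, 5]
  v5 = mul(-6, -6) = 36
  v6 = headl([-9, -4, -1, 5]) = -9
  v7 = absv(36) = 36
  v8 = max2(36, -9) = 36
  v9 = min2(36, 36) = 36
  v13 = add(-6, 36) = 30
  v18 = sub(30, -12) = 42
  v19 = absv(42) = 42

Propagation after the edit:
  v3: runs — in1 [-1, -4, -9, 5]->[-4, 0, 0, 6, -2]; result [-4, -2, 0, 0, 6].
  v6: runs — v3 [-9, -4, -1, 5]->[-4, -2, 0, 0, 6]; result -4.
  v8: runs — v6 -9->-4; result 36 (same value as before).
  v9: checked — values it read are unchanged (v8 unchanged, v7 unchanged); reused cached 36 without running.
  v13: checked — values it read are unchanged (in2 unchanged, v9 unchanged); reused cached 30 without running.
  v18: checked — values it read are unchanged (v13 unchanged, v1 unchanged); reused cached 42 without running.
  v19: checked — values it read are unchanged (v18 unchanged); reused cached 42 without running.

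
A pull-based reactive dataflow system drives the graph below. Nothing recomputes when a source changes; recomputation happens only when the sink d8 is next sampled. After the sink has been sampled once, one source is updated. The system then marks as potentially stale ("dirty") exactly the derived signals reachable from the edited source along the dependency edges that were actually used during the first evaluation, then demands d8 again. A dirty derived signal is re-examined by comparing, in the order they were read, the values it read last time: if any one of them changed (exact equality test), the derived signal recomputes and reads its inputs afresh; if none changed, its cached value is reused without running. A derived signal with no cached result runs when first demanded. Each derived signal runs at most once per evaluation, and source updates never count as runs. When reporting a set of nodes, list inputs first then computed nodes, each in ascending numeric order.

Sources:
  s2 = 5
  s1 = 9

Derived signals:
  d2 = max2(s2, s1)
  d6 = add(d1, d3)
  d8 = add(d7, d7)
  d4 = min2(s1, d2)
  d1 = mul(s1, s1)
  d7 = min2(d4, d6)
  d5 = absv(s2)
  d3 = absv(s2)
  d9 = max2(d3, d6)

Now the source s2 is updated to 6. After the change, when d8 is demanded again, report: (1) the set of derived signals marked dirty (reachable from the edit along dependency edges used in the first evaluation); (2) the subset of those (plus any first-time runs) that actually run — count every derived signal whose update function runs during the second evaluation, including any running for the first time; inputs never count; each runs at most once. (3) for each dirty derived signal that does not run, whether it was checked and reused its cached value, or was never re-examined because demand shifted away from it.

First evaluation (everything demanded from the output):
  d1 = mul(9, 9) = 81
  d2 = max2(5, 9) = 9
  d3 = absv(5) = 5
  d4 = min2(9, 9) = 9
  d6 = add(81, 5) = 86
  d7 = min2(9, 86) = 9
  d8 = add(9, 9) = 18

Propagation after the edit:
  d2: runs — s2 5->6; result 9 (same value as before).
  d3: runs — s2 5->6; result 6.
  d4: checked — values it read are unchanged (s1 unchanged, d2 unchanged); reused cached 9 without running.
  d6: runs — d3 5->6; result 87.
  d7: runs — d6 86->87; result 9 (same value as before).
  d8: checked — values it read are unchanged (d7 unchanged, d7 unchanged); reused cached 18 without running.

Key observation: the cutoff stops propagation at d4 — its inputs' values are unchanged, so it reuses its cache.

Marked dirty: d2, d3, d4, d6, d7, d8.
Derived signals that run: d2, d3, d6, d7 — 4 in total.
Checked but reused from cache: d4, d8.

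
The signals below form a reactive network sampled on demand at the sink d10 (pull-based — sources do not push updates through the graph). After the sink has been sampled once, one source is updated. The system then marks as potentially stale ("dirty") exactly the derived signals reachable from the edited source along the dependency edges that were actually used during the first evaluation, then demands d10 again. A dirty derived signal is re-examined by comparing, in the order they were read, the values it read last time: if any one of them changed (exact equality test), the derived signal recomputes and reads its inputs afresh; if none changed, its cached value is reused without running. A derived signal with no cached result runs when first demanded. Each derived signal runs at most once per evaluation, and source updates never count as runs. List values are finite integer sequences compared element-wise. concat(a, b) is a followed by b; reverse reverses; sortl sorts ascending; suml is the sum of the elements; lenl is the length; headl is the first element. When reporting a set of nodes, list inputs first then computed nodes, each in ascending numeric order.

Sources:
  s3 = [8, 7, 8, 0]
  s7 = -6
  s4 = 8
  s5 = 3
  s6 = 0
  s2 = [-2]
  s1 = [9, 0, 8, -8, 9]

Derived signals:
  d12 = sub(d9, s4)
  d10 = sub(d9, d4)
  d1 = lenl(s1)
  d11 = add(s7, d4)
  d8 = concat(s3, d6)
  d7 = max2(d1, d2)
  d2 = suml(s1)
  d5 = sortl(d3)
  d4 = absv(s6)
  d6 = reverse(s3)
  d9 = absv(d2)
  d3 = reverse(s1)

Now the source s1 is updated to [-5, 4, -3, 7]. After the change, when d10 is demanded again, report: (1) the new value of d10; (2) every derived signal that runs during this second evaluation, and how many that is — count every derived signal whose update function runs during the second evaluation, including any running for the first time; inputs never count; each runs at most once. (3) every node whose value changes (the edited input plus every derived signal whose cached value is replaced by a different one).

d10 now evaluates to 3.
Run set: d2, d9, d10 (3 run).
Changed values: s1, d2, d9, d10.

Initial pass — values computed on the first demand:
  d2 = suml([9, 0, 8, -8, 9]) = 18
  d4 = absv(0) = 0
  d9 = absv(18) = 18
  d10 = sub(18, 0) = 18

Second demand — change propagation:
  d2: re-runs because s1 [9, 0, 8, -8, 9]->[-5, 4, -3, 7]; new result 3.
  d9: re-runs because d2 18->3; new result 3.
  d10: re-runs because d9 18->3; new result 3.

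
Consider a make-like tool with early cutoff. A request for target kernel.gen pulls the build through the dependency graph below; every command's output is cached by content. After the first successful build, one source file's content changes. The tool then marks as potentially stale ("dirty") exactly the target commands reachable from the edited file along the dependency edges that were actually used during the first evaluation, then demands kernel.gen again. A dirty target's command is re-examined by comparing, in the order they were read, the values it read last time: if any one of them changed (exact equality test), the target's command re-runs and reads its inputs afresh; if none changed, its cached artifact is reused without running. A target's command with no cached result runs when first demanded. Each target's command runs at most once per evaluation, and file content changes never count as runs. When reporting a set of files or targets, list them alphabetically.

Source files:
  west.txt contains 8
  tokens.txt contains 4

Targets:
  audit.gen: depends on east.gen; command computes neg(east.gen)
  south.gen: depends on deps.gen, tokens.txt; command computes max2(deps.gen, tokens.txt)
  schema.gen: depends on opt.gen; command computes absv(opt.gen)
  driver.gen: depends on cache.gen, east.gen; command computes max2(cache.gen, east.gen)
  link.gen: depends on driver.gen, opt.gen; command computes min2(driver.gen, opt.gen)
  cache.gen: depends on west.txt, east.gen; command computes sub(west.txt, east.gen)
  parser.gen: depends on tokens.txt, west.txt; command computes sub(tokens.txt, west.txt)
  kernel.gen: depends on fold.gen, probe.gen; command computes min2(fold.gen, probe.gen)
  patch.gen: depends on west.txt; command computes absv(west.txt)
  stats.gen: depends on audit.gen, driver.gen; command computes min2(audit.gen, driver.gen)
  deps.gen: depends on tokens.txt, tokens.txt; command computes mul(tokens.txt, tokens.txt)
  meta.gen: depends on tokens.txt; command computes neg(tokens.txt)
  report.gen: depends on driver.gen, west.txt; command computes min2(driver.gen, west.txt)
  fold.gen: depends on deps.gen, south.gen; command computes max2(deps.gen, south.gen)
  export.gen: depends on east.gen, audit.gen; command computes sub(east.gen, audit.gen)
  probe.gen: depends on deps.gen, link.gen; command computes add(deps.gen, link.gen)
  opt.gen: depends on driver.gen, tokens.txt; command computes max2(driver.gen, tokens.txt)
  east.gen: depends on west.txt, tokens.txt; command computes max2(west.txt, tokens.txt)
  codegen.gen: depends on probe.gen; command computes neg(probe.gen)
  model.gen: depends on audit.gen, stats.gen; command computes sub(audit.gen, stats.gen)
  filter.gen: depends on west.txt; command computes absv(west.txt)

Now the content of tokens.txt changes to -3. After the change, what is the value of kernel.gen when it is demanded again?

Demanding kernel.gen again yields 9.
Note where the cutoff bites: cache.gen is checked, finds nothing changed, and keeps its cache.

First demand of the output computes:
  deps.gen = mul(4, 4) = 16
  east.gen = max2(8, 4) = 8
  cache.gen = sub(8, 8) = 0
  driver.gen = max2(0, 8) = 8
  opt.gen = max2(8, 4) = 8
  link.gen = min2(8, 8) = 8
  probe.gen = add(16, 8) = 24
  south.gen = max2(16, 4) = 16
  fold.gen = max2(16, 16) = 16
  kernel.gen = min2(16, 24) = 16

After the edit, cleaning proceeds:
  deps.gen: a read changed (tokens.txt 4->-3; tokens.txt 4->-3) — executes, giving 9.
  east.gen: a read changed (tokens.txt 4->-3) — executes, giving 8 — identical to its old value.
  cache.gen: dirty, but its reads are unchanged (west.txt unchanged, east.gen unchanged); cached 0 stands.
  driver.gen: dirty, but its reads are unchanged (cache.gen unchanged, east.gen unchanged); cached 8 stands.
  opt.gen: a read changed (tokens.txt 4->-3) — executes, giving 8 — identical to its old value.
  link.gen: dirty, but its reads are unchanged (driver.gen unchanged, opt.gen unchanged); cached 8 stands.
  probe.gen: a read changed (deps.gen 16->9) — executes, giving 17.
  south.gen: a read changed (deps.gen 16->9; tokens.txt 4->-3) — executes, giving 9.
  fold.gen: a read changed (deps.gen 16->9; south.gen 16->9) — executes, giving 9.
  kernel.gen: a read changed (fold.gen 16->9; probe.gen 24->17) — executes, giving 9.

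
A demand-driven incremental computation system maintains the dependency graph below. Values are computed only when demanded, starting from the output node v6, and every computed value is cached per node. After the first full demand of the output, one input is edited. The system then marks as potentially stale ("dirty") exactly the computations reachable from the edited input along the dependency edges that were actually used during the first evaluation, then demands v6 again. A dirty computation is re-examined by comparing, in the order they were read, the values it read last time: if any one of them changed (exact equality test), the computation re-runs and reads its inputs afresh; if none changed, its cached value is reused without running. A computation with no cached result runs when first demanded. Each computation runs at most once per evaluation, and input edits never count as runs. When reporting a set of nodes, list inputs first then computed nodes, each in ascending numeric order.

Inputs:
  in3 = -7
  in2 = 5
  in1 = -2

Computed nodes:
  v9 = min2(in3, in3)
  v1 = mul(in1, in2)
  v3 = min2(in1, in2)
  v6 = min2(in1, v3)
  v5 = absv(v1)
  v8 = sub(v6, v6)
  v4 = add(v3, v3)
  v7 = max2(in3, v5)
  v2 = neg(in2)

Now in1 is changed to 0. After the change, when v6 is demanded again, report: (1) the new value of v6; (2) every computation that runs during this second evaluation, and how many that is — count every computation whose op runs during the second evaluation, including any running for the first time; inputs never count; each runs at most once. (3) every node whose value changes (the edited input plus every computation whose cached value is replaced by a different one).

First evaluation (everything demanded from the output):
  v3 = min2(-2, 5) = -2
  v6 = min2(-2, -2) = -2

Propagation after the edit:
  v3: runs — in1 -2->0; result 0.
  v6: runs — in1 -2->0; v3 -2->0; result 0.

New value of v6: 0.
Computations that run: v3, v6 — 2 in total.
Values that change: in1, v3, v6.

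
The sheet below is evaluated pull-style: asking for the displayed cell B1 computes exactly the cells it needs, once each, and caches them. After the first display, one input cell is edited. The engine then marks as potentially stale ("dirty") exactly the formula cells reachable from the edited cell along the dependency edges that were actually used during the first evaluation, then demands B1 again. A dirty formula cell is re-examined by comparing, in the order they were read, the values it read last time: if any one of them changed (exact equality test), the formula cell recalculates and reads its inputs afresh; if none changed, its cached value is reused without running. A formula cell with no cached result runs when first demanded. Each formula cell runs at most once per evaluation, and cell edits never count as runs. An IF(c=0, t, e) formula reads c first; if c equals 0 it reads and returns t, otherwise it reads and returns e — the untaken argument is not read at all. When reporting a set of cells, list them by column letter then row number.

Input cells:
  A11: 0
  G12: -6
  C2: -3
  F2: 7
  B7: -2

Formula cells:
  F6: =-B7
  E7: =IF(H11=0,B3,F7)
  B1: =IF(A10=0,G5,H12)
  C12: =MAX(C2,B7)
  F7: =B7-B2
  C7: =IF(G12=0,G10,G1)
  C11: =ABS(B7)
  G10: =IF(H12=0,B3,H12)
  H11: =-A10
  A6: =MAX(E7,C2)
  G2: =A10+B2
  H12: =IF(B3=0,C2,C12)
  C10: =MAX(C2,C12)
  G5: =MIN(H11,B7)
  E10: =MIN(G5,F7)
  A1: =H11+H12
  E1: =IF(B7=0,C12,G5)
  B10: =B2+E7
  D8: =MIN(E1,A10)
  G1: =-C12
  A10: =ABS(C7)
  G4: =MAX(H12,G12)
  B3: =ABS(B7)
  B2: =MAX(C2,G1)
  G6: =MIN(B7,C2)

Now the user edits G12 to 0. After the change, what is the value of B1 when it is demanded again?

First demand of the output computes:
  B3 = ABS(-2) = 2
  C12 = MAX(-3, -2) = -2
  G1 = -(-2) = 2
  C7 = IF(G12=0: G12=-6 -> else branch G1) = 2
  A10 = ABS(2) = 2
  H12 = IF(B3=0: B3=2 -> else branch C12) = -2
  B1 = IF(A10=0: A10=2 -> else branch H12) = -2

After the edit, cleaning proceeds:
  G10: had never run; runs now, result -2.
  C7: a read changed (G12 -6->0) — executes, giving -2.
  A10: a read changed (C7 2->-2) — executes, giving 2 — identical to its old value.
  B1: dirty, but its reads are unchanged (A10 unchanged, H12 unchanged); cached -2 stands.

Note the branch switch — G10 had no cache and runs now for the first time.

Demanding B1 again yields -2.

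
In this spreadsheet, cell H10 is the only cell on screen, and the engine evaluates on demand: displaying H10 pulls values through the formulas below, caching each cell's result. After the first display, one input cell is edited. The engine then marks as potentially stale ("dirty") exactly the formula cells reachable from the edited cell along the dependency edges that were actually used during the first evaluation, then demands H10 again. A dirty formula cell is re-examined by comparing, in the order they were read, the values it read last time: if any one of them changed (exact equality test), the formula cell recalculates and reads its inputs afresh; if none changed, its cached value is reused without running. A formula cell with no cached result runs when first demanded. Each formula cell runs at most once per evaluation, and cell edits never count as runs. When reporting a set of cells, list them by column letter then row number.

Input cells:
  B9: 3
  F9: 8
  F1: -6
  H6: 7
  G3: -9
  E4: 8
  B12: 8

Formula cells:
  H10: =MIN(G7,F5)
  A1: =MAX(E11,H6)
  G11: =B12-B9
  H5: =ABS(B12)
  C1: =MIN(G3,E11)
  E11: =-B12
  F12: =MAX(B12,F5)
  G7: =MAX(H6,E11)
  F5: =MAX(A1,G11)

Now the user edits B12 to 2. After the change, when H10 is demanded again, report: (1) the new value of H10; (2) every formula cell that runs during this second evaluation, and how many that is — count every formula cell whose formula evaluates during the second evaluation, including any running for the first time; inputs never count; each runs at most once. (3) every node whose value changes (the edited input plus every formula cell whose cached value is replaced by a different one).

Initial pass — values computed on the first demand:
  E11 = -(8) = -8
  A1 = MAX(-8, 7) = 7
  G7 = MAX(7, -8) = 7
  G11 = 8 - 3 = 5
  F5 = MAX(7, 5) = 7
  H10 = MIN(7, 7) = 7

Second demand — change propagation:
  E11: re-runs because B12 8->2; new result -2.
  A1: re-runs because E11 -8->-2; new result 7 (unchanged).
  G7: re-runs because E11 -8->-2; new result 7 (unchanged).
  G11: re-runs because B12 8->2; new result -1.
  F5: re-runs because G11 5->-1; new result 7 (unchanged).
  H10: re-examined; everything it read last time is the same (G7 unchanged, F5 unchanged) — cache 7 kept, no run.

The important point: at H10 every value read last time is unchanged, so the dirty flag clears without a run.

H10 now evaluates to 7.
Run set: A1, E11, F5, G7, G11 (5 run).
Changed values: B12, E11, G11.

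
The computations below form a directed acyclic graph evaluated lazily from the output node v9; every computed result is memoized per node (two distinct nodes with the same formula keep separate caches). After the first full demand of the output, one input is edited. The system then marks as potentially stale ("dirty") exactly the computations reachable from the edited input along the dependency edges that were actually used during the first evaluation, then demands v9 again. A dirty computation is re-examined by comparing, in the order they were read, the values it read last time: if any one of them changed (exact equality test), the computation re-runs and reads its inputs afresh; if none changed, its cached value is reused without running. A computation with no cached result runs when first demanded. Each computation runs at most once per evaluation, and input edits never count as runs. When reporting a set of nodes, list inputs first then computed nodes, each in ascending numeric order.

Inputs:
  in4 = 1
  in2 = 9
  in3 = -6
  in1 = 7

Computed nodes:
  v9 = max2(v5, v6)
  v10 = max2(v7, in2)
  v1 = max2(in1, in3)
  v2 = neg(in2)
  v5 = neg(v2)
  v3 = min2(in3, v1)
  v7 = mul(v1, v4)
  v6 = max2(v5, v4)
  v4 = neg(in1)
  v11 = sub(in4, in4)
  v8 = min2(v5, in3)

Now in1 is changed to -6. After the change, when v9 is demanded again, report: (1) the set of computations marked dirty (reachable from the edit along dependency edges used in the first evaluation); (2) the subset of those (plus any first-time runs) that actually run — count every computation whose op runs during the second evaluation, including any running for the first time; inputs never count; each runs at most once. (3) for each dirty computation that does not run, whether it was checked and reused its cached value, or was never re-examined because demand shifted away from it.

First demand of the output computes:
  v2 = neg(9) = -9
  v4 = neg(7) = -7
  v5 = neg(-9) = 9
  v6 = max2(9, -7) = 9
  v9 = max2(9, 9) = 9

After the edit, cleaning proceeds:
  v4: a read changed (in1 7->-6) — executes, giving 6.
  v6: a read changed (v4 -7->6) — executes, giving 9 — identical to its old value.
  v9: dirty, but its reads are unchanged (v5 unchanged, v6 unchanged); cached 9 stands.

Note the absorption at v6: it re-runs yet its value is the same, leaving the output's value untouched.

The edit dirties: v4, v6, v9.
2 computations run: v4, v6.
Cache hits after checking: v9.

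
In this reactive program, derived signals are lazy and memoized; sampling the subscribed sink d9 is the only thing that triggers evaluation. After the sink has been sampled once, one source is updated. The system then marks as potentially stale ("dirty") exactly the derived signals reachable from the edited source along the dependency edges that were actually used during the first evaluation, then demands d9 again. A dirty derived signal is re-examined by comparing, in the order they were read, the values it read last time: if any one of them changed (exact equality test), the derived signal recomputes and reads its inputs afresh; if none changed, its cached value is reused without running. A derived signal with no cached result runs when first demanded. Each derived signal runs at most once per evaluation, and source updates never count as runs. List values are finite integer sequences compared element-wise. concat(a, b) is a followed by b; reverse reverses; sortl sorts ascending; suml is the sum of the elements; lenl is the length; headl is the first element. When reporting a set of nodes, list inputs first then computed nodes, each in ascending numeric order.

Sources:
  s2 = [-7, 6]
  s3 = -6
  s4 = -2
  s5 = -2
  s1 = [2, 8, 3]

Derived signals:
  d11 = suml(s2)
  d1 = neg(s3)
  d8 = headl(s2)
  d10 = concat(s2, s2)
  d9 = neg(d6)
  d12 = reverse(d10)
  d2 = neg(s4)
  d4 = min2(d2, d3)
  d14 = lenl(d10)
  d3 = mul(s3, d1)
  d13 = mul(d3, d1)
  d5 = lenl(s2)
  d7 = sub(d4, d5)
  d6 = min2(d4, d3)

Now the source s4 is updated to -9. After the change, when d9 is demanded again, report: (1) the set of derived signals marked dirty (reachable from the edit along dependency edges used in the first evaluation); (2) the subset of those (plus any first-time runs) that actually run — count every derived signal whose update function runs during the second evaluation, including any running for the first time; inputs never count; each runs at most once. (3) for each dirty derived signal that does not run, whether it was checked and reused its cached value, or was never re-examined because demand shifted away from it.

The edit dirties: d2, d4, d6, d9.
2 derived signals run: d2, d4.
Cache hits after checking: d6, d9.
Note the absorption at d4: it re-runs yet its value is the same, leaving the output's value untouched.

First demand of the output computes:
  d1 = neg(-6) = 6
  d2 = neg(-2) = 2
  d3 = mul(-6, 6) = -36
  d4 = min2(2, -36) = -36
  d6 = min2(-36, -36) = -36
  d9 = neg(-36) = 36

After the edit, cleaning proceeds:
  d2: a read changed (s4 -2->-9) — executes, giving 9.
  d4: a read changed (d2 2->9) — executes, giving -36 — identical to its old value.
  d6: dirty, but its reads are unchanged (d4 unchanged, d3 unchanged); cached -36 stands.
  d9: dirty, but its reads are unchanged (d6 unchanged); cached 36 stands.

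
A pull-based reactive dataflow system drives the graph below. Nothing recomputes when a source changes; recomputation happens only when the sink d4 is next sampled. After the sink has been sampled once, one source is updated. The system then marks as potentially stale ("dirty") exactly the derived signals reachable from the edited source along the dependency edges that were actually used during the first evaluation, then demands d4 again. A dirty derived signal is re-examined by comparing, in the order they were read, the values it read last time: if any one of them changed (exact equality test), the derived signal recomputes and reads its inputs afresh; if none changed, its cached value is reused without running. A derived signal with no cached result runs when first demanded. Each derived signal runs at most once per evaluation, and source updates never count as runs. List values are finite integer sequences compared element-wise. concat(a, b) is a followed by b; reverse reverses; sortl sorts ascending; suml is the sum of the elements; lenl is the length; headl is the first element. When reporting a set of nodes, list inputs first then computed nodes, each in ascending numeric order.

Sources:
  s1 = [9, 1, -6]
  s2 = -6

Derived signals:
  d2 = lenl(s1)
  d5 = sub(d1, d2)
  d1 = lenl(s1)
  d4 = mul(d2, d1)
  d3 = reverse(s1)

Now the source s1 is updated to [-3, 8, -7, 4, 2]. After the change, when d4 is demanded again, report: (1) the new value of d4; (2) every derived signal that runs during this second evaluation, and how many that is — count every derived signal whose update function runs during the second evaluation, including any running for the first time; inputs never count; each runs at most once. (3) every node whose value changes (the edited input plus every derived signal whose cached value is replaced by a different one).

New value of d4: 25.
Derived signals that run: d1, d2, d4 — 3 in total.
Values that change: s1, d1, d2, d4.

First evaluation (everything demanded from the output):
  d1 = lenl([9, 1, -6]) = 3
  d2 = lenl([9, 1, -6]) = 3
  d4 = mul(3, 3) = 9

Propagation after the edit:
  d1: runs — s1 [9, 1, -6]->[-3, 8, -7, 4, 2]; result 5.
  d2: runs — s1 [9, 1, -6]->[-3, 8, -7, 4, 2]; result 5.
  d4: runs — d2 3->5; d1 3->5; result 25.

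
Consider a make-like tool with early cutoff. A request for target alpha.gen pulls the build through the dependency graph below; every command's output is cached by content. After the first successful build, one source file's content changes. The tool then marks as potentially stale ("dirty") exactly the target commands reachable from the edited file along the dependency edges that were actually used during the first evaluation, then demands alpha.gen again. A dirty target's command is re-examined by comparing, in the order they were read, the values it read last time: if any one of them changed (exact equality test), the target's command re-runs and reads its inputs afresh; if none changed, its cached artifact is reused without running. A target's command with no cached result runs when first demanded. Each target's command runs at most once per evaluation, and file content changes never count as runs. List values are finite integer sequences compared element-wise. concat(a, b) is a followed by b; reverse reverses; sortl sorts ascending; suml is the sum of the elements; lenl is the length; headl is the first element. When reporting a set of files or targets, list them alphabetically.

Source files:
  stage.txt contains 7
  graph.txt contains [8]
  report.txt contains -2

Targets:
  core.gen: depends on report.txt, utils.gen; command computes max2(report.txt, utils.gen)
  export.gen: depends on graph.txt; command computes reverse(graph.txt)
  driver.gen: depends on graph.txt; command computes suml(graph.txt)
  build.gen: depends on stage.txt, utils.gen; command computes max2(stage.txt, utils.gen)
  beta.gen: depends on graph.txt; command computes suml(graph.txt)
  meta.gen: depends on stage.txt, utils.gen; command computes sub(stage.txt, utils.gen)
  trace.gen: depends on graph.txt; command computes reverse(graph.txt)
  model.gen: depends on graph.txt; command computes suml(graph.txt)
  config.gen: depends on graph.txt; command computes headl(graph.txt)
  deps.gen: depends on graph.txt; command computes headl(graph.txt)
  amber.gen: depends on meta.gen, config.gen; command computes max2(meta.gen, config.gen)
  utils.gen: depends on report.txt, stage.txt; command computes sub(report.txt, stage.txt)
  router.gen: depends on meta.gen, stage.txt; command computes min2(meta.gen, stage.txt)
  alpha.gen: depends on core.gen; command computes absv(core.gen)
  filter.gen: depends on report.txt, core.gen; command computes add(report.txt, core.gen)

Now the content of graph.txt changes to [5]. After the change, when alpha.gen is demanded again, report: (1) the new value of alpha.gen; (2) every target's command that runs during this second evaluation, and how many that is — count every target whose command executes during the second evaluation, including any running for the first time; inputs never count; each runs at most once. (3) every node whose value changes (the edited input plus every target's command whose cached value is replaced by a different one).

First demand of the output computes:
  utils.gen = sub(-2, 7) = -9
  core.gen = max2(-2, -9) = -2
  alpha.gen = absv(-2) = 2

After the edit, cleaning proceeds:
  graph.txt only reaches undemanded nodes; the second demand re-runs nothing.

Note the shortcut — graph.txt feeds only undemanded nodes, so no recomputation happens.

Demanding alpha.gen again yields 2.
0 target commands run: none.
The nodes whose values change: graph.txt.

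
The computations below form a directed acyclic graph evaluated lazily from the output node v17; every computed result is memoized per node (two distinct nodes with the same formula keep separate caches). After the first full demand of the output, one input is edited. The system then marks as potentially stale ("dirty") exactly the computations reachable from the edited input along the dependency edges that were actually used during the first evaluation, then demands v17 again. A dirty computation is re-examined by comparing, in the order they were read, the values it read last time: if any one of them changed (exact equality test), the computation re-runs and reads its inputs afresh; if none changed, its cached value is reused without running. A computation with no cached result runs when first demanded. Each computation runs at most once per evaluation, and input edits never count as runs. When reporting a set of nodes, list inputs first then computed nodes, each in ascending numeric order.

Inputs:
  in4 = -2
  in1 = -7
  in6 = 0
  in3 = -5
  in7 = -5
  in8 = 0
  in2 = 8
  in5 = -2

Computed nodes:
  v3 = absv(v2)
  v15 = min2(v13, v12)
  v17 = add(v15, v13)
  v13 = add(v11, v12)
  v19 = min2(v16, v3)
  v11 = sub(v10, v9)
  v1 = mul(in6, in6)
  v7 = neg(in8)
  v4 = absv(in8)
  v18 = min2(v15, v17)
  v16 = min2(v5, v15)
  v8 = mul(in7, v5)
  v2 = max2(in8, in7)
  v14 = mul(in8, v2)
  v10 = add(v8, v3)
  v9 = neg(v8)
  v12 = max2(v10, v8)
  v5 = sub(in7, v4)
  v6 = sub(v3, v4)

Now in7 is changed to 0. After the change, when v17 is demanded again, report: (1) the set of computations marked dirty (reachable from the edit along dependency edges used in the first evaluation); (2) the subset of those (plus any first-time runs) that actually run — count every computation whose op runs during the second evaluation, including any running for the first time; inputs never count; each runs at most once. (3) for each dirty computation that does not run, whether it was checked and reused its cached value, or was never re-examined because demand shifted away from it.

First demand of the output computes:
  v2 = max2(0, -5) = 0
  v3 = absv(0) = 0
  v4 = absv(0) = 0
  v5 = sub(-5, 0) = -5
  v8 = mul(-5, -5) = 25
  v9 = neg(25) = -25
  v10 = add(25, 0) = 25
  v11 = sub(25, -25) = 50
  v12 = max2(25, 25) = 25
  v13 = add(50, 25) = 75
  v15 = min2(75, 25) = 25
  v17 = add(25, 75) = 100

After the edit, cleaning proceeds:
  v2: a read changed (in7 -5->0) — executes, giving 0 — identical to its old value.
  v3: dirty, but its reads are unchanged (v2 unchanged); cached 0 stands.
  v5: a read changed (in7 -5->0) — executes, giving 0.
  v8: a read changed (in7 -5->0; v5 -5->0) — executes, giving 0.
  v9: a read changed (v8 25->0) — executes, giving 0.
  v10: a read changed (v8 25->0) — executes, giving 0.
  v11: a read changed (v10 25->0; v9 -25->0) — executes, giving 0.
  v12: a read changed (v10 25->0; v8 25->0) — executes, giving 0.
  v13: a read changed (v11 50->0; v12 25->0) — executes, giving 0.
  v15: a read changed (v13 75->0; v12 25->0) — executes, giving 0.
  v17: a read changed (v15 25->0; v13 75->0) — executes, giving 0.

Note where the cutoff bites: v3 is checked, finds nothing changed, and keeps its cache.

The edit dirties: v2, v3, v5, v8, v9, v10, v11, v12, v13, v15, v17.
10 computations run: v2, v5, v8, v9, v10, v11, v12, v13, v15, v17.
Cache hits after checking: v3.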